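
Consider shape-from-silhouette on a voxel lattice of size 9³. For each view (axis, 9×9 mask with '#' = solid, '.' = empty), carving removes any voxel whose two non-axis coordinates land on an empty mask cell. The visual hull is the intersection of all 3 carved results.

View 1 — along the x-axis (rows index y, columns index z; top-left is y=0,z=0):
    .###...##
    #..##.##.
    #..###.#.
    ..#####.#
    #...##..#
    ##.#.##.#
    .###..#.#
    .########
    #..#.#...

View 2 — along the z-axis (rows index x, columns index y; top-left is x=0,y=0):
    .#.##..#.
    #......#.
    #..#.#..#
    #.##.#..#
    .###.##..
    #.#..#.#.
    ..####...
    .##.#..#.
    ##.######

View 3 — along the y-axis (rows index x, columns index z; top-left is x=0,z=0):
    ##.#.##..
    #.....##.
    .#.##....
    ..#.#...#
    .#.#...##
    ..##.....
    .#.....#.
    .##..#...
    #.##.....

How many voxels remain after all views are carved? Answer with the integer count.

initial block: 9^3 = 729
after view 1 [x-axis, 47 of 81 cells solid] → remaining = 423
after view 2 [z-axis, 40 of 81 cells solid] → remaining = 217
after view 3 [y-axis, 28 of 81 cells solid] → remaining = 69

69 voxels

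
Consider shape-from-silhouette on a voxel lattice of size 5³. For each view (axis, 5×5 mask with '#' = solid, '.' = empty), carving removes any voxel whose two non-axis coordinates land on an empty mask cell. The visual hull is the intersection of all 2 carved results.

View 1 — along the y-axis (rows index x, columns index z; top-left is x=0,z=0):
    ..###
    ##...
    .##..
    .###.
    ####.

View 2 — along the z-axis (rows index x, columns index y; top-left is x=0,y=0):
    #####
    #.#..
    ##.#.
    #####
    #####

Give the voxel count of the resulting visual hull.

remaining voxels: 60

start: 5×5×5 = 125 voxels
V1 y: intersect with XZ mask (14 set) -- 70 left
V2 z: intersect with XY mask (20 set) -- 60 left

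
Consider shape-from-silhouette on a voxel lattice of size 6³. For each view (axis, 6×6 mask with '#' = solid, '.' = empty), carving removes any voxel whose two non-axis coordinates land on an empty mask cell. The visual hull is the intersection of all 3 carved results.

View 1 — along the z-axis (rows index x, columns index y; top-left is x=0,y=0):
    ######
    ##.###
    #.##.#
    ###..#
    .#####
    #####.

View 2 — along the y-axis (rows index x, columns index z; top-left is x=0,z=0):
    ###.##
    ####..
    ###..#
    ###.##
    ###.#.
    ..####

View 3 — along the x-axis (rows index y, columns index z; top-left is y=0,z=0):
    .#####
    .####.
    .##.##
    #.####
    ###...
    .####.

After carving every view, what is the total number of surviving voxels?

|visual hull| = 91

before carving: 216 voxels (6×6×6)
after view 1 [z-axis, 29 of 36 cells solid] → remaining = 174
after view 2 [y-axis, 26 of 36 cells solid] → remaining = 126
after view 3 [x-axis, 25 of 36 cells solid] → remaining = 91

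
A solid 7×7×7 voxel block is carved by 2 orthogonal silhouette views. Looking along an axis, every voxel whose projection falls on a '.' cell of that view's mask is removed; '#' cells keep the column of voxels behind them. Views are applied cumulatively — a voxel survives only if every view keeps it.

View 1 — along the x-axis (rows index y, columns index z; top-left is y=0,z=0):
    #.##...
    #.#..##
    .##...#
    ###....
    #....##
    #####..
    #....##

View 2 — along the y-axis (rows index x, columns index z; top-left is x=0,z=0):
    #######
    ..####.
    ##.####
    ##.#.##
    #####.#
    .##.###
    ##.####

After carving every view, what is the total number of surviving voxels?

full grid |V| = 343
carve view 1 (along x, YZ-mask fill 24/49): 168 voxels remain
carve view 2 (along y, XZ-mask fill 39/49): 128 voxels remain

|visual hull| = 128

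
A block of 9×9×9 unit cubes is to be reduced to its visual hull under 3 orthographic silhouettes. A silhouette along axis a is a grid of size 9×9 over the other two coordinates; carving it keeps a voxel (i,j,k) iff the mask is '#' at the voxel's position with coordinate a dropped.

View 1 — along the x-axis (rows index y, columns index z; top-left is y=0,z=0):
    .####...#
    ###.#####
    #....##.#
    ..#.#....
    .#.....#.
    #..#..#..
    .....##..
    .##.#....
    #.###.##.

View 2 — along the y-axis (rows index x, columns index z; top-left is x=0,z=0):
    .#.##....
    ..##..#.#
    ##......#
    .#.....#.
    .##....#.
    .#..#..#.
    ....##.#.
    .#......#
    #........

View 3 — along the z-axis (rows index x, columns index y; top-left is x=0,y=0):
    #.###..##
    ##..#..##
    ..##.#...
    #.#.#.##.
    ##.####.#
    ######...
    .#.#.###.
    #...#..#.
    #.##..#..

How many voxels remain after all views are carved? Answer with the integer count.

55 voxels

start: 9×9×9 = 729 voxels
  1. axis=0 (YZ plane), |mask|=35  ⇒  voxels=315
  2. axis=1 (XZ plane), |mask|=24  ⇒  voxels=92
  3. axis=2 (XY plane), |mask|=44  ⇒  voxels=55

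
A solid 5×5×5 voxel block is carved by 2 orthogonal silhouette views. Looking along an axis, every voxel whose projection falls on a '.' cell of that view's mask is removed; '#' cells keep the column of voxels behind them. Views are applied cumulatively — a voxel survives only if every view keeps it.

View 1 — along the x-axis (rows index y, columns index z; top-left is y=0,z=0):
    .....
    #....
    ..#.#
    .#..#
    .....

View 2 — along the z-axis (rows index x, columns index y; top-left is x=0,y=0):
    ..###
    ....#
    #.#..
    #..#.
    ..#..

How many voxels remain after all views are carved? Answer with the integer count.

initial block: 5^3 = 125
  1. axis=0 (YZ plane), |mask|=5  ⇒  voxels=25
  2. axis=2 (XY plane), |mask|=9  ⇒  voxels=10

10 voxels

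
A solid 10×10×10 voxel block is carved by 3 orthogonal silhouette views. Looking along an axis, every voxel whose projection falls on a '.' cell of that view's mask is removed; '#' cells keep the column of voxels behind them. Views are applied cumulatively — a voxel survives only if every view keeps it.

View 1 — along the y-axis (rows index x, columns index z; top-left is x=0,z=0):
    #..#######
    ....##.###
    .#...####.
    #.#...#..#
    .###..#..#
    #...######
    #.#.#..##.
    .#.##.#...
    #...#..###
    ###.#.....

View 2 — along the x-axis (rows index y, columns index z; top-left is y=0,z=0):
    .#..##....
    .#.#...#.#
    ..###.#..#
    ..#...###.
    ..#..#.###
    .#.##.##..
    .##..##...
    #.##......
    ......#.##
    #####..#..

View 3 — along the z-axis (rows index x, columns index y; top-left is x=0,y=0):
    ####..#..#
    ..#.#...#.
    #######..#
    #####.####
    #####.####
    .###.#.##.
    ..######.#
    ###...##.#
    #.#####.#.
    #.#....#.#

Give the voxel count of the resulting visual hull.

full grid |V| = 1000
V1 y: intersect with XZ mask (52 set) -- 520 left
V2 x: intersect with YZ mask (42 set) -- 213 left
V3 z: intersect with XY mask (65 set) -- 150 left

remaining voxels: 150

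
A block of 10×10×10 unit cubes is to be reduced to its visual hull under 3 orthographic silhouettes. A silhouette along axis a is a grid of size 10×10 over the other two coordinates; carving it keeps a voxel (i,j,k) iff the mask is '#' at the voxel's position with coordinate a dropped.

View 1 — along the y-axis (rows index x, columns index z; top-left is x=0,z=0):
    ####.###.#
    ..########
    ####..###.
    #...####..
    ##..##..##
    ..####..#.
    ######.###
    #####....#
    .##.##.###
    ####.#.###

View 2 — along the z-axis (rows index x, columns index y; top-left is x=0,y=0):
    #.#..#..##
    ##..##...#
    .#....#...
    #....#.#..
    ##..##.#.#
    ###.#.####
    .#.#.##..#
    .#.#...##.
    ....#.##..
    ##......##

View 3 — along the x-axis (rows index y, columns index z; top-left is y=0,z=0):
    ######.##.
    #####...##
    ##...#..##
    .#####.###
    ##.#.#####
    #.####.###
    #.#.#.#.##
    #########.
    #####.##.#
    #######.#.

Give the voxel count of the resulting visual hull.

voxel count = 238

initial block: 10^3 = 1000
[1] y-view keeps 69 columns → grid now 690
[2] z-view keeps 45 columns → grid now 307
[3] x-view keeps 75 columns → grid now 238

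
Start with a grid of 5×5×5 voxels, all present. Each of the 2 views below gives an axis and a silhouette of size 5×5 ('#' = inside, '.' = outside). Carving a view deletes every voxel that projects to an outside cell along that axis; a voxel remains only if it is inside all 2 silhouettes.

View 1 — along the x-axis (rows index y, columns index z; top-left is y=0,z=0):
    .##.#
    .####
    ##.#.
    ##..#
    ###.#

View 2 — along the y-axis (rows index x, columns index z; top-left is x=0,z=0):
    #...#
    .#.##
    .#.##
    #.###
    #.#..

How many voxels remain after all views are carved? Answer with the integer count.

start: 5×5×5 = 125 voxels
carve view 1 (along x, YZ-mask fill 17/25): 85 voxels remain
carve view 2 (along y, XZ-mask fill 14/25): 47 voxels remain

remaining voxels: 47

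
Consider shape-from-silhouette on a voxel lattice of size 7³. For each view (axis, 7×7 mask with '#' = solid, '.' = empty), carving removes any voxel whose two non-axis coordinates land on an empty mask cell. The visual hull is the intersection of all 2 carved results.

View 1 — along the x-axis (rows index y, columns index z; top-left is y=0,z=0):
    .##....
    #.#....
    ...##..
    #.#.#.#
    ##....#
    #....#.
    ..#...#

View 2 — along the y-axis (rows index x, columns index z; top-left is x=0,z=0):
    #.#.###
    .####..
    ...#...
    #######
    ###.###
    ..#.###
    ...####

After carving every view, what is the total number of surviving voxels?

start: 7×7×7 = 343 voxels
  1. axis=0 (YZ plane), |mask|=17  ⇒  voxels=119
  2. axis=1 (XZ plane), |mask|=31  ⇒  voxels=74

74 voxels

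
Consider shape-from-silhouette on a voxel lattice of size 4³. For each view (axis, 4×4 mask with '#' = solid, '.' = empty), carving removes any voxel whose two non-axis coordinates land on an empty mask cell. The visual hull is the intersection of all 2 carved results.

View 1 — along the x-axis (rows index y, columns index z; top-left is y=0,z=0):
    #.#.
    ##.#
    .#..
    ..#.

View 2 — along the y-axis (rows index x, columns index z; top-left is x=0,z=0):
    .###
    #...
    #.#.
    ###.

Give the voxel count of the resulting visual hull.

voxel count = 17

initial block: 4^3 = 64
carve view 1 (along x, YZ-mask fill 7/16): 28 voxels remain
carve view 2 (along y, XZ-mask fill 9/16): 17 voxels remain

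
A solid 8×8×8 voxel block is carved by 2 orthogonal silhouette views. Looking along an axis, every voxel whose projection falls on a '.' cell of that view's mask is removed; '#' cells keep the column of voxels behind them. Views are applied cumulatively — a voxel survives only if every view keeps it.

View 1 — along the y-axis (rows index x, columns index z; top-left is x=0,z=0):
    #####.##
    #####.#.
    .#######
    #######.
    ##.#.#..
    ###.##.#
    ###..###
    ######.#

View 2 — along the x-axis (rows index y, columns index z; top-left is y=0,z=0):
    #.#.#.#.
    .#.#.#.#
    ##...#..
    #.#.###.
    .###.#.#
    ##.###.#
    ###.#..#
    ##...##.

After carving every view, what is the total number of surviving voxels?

|visual hull| = 231

before carving: 512 voxels (8×8×8)
  1. axis=1 (XZ plane), |mask|=50  ⇒  voxels=400
  2. axis=0 (YZ plane), |mask|=36  ⇒  voxels=231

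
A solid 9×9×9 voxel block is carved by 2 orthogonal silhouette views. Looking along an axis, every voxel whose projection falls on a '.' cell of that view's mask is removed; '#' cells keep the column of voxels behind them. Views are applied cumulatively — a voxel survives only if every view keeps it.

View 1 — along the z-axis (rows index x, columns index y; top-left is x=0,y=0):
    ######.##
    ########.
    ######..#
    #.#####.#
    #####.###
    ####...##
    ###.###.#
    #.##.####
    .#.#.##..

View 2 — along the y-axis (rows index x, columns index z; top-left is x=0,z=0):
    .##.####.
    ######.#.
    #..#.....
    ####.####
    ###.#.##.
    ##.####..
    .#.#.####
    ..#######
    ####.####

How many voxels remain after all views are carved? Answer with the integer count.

remaining voxels: 381

before carving: 729 voxels (9×9×9)
step 1: project along z, AND mask (62/81) → |grid| = 558
step 2: project along y, AND mask (56/81) → |grid| = 381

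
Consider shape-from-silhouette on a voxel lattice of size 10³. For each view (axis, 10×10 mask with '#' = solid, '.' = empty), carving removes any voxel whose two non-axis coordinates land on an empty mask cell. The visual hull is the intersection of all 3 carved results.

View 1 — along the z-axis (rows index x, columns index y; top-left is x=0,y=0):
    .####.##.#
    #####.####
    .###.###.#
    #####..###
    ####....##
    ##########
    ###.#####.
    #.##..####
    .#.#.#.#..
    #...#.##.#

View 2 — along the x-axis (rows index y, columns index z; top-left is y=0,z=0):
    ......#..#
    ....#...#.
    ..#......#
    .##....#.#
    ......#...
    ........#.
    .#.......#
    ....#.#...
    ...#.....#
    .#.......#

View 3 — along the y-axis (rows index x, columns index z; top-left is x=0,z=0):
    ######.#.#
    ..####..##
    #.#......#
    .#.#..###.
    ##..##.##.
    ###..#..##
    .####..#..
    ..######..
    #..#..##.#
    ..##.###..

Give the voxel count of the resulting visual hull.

before carving: 1000 voxels (10×10×10)
V1 z: intersect with XY mask (71 set) -- 710 left
V2 x: intersect with YZ mask (20 set) -- 148 left
V3 y: intersect with XZ mask (55 set) -- 74 left

74 voxels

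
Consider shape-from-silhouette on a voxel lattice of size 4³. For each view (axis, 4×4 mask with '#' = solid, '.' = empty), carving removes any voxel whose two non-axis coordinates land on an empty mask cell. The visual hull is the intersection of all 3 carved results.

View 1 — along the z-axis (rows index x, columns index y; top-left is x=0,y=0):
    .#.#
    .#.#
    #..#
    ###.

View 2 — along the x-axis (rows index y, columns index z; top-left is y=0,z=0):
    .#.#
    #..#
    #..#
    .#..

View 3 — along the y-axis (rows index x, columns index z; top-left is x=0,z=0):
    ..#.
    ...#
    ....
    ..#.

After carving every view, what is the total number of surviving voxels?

start: 4×4×4 = 64 voxels
V1 z: intersect with XY mask (9 set) -- 36 left
V2 x: intersect with YZ mask (7 set) -- 15 left
V3 y: intersect with XZ mask (3 set) -- 1 left

voxel count = 1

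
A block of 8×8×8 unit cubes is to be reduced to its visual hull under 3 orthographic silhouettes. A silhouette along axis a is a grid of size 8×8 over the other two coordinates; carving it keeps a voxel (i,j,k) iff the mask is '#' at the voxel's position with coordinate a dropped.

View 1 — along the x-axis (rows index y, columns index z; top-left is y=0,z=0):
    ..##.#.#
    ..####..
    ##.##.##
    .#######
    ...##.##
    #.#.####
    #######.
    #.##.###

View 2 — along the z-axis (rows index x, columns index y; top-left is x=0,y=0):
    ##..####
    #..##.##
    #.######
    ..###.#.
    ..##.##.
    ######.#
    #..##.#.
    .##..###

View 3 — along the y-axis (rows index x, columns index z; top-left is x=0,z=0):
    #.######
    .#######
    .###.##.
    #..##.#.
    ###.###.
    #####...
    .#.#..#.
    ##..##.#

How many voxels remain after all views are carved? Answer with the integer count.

remaining voxels: 162

full grid |V| = 512
[1] x-view keeps 44 columns → grid now 352
[2] z-view keeps 42 columns → grid now 237
[3] y-view keeps 42 columns → grid now 162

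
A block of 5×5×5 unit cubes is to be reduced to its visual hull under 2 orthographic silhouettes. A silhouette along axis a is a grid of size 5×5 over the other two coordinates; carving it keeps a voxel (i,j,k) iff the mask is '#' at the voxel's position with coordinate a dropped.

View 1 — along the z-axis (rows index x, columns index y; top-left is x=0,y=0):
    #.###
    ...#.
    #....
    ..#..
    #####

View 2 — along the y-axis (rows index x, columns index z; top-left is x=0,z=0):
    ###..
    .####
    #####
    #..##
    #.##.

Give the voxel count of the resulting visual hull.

remaining voxels: 39

start: 5×5×5 = 125 voxels
step 1: project along z, AND mask (12/25) → |grid| = 60
step 2: project along y, AND mask (18/25) → |grid| = 39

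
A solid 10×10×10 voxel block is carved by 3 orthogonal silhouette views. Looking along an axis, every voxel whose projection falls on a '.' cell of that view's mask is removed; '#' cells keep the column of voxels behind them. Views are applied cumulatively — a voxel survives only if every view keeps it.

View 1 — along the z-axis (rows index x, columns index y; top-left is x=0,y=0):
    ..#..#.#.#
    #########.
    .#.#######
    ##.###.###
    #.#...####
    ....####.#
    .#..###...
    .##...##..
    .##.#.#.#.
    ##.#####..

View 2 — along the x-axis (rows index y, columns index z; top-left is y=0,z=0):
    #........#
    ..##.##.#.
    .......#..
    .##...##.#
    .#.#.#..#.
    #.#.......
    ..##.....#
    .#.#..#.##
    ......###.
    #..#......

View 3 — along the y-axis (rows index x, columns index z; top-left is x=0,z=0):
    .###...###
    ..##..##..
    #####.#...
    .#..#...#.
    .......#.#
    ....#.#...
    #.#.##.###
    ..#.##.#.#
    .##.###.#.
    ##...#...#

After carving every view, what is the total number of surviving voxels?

full grid |V| = 1000
step 1: project along z, AND mask (60/100) → |grid| = 600
step 2: project along x, AND mask (32/100) → |grid| = 199
step 3: project along y, AND mask (45/100) → |grid| = 89

voxel count = 89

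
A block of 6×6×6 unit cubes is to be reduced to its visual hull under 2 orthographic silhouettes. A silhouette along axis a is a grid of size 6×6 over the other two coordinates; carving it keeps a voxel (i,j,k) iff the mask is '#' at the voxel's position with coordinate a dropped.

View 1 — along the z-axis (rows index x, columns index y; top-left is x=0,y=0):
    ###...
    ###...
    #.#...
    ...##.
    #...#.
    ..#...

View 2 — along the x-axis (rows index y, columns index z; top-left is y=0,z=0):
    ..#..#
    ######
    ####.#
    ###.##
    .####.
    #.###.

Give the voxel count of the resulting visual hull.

before carving: 216 voxels (6×6×6)
step 1: project along z, AND mask (13/36) → |grid| = 78
step 2: project along x, AND mask (26/36) → |grid| = 53

|visual hull| = 53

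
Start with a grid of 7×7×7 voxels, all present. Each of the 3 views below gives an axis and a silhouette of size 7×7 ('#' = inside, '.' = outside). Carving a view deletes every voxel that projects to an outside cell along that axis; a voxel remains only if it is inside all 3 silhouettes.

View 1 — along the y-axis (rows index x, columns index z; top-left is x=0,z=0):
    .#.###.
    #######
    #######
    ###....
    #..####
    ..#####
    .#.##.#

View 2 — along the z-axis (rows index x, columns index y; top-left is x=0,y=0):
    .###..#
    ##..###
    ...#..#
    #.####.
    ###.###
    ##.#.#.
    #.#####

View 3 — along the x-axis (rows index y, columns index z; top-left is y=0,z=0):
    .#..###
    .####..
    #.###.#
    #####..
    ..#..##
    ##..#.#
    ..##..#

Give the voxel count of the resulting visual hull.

voxel count = 86

initial block: 7^3 = 343
[1] y-view keeps 35 columns → grid now 245
[2] z-view keeps 32 columns → grid now 154
[3] x-view keeps 28 columns → grid now 86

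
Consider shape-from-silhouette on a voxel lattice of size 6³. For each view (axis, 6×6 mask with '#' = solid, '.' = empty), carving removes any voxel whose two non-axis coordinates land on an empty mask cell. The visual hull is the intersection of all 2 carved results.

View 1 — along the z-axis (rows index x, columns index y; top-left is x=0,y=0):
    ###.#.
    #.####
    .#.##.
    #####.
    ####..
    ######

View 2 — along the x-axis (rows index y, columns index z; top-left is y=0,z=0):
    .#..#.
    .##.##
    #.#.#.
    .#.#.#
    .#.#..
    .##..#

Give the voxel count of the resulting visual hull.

|visual hull| = 76

before carving: 216 voxels (6×6×6)
V1 z: intersect with XY mask (27 set) -- 162 left
V2 x: intersect with YZ mask (17 set) -- 76 left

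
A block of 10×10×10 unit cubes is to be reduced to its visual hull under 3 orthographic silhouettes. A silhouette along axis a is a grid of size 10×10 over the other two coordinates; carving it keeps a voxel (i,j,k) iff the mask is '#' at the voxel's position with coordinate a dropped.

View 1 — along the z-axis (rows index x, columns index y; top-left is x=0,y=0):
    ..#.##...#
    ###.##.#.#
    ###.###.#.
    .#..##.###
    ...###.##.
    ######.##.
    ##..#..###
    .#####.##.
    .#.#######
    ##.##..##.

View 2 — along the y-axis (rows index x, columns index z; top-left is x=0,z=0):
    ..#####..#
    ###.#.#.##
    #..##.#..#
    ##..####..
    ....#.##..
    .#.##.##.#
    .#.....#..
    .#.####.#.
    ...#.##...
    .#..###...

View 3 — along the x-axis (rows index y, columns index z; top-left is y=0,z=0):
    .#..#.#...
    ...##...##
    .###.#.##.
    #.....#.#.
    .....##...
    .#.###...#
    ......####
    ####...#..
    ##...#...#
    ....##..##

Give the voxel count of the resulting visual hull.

voxel count = 126

full grid |V| = 1000
V1 z: intersect with XY mask (64 set) -- 640 left
V2 y: intersect with XZ mask (48 set) -- 309 left
V3 x: intersect with YZ mask (40 set) -- 126 left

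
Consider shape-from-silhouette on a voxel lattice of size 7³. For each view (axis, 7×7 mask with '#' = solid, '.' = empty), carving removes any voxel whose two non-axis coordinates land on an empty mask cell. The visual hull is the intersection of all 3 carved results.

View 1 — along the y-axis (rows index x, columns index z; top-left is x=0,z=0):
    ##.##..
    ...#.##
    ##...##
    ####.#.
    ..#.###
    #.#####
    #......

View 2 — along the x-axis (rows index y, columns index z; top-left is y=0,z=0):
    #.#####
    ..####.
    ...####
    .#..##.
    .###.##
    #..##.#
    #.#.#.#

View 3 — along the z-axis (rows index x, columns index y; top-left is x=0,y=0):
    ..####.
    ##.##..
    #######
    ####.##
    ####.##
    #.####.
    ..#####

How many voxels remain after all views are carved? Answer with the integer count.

|visual hull| = 87

initial block: 7^3 = 343
V1 y: intersect with XZ mask (27 set) -- 189 left
V2 x: intersect with YZ mask (30 set) -- 116 left
V3 z: intersect with XY mask (37 set) -- 87 left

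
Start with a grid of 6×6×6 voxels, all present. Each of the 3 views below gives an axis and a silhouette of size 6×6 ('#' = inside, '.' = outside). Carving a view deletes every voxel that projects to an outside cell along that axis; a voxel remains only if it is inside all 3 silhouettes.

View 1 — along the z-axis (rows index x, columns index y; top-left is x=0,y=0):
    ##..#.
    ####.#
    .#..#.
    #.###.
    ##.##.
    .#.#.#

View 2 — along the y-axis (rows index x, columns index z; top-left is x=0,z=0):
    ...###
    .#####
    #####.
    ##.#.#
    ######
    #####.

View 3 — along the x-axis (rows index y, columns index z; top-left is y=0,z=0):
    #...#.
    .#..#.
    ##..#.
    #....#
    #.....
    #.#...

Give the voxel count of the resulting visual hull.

|visual hull| = 30

before carving: 216 voxels (6×6×6)
V1 z: intersect with XY mask (21 set) -- 126 left
V2 y: intersect with XZ mask (28 set) -- 99 left
V3 x: intersect with YZ mask (12 set) -- 30 left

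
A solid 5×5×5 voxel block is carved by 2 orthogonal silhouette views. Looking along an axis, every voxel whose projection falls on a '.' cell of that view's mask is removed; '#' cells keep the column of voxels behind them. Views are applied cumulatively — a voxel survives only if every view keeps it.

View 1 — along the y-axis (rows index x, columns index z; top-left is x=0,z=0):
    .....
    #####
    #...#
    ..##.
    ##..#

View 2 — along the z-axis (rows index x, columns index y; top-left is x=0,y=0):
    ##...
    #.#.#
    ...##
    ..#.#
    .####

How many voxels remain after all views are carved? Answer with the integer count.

remaining voxels: 35

before carving: 125 voxels (5×5×5)
after view 1 [y-axis, 12 of 25 cells solid] → remaining = 60
after view 2 [z-axis, 13 of 25 cells solid] → remaining = 35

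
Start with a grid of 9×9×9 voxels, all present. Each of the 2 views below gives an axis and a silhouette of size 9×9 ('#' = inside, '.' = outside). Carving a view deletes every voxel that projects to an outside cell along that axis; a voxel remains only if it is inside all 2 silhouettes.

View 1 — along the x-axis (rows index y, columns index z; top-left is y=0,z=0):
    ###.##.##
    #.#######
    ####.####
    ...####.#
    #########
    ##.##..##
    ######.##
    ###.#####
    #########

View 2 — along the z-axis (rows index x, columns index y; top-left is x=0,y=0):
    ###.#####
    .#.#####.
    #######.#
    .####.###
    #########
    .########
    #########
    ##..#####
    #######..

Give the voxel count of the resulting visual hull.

initial block: 9^3 = 729
carve view 1 (along x, YZ-mask fill 68/81): 612 voxels remain
carve view 2 (along z, XY-mask fill 69/81): 525 voxels remain

remaining voxels: 525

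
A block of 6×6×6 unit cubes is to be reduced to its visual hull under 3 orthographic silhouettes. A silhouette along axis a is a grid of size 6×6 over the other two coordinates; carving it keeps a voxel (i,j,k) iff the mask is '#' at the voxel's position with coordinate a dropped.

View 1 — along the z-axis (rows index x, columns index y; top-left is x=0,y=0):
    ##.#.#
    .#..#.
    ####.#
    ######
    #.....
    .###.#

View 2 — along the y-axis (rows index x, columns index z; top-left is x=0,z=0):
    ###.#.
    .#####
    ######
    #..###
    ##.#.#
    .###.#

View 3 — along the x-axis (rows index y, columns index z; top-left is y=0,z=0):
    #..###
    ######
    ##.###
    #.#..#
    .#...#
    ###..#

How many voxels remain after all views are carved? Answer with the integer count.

before carving: 216 voxels (6×6×6)
[1] z-view keeps 22 columns → grid now 132
[2] y-view keeps 27 columns → grid now 100
[3] x-view keeps 24 columns → grid now 72

remaining voxels: 72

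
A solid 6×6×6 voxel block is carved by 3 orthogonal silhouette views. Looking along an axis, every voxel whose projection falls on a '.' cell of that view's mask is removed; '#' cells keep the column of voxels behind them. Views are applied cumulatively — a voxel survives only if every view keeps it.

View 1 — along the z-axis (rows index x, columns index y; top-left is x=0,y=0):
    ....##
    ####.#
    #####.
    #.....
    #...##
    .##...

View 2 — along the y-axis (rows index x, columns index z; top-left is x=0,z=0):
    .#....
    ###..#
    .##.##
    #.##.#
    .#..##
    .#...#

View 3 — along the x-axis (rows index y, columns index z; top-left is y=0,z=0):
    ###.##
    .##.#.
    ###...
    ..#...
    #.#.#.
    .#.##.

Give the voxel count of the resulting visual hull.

|visual hull| = 35

initial block: 6^3 = 216
V1 z: intersect with XY mask (18 set) -- 108 left
V2 y: intersect with XZ mask (18 set) -- 59 left
V3 x: intersect with YZ mask (18 set) -- 35 left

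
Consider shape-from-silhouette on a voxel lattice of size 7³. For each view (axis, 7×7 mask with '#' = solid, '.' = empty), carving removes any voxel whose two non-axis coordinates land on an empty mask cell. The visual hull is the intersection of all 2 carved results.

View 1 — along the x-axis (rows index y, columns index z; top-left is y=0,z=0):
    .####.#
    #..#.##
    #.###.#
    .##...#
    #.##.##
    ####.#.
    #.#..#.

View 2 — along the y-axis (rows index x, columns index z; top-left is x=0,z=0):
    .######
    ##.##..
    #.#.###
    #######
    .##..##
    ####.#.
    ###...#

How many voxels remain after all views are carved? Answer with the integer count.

|visual hull| = 152

before carving: 343 voxels (7×7×7)
V1 x: intersect with YZ mask (30 set) -- 210 left
V2 y: intersect with XZ mask (35 set) -- 152 left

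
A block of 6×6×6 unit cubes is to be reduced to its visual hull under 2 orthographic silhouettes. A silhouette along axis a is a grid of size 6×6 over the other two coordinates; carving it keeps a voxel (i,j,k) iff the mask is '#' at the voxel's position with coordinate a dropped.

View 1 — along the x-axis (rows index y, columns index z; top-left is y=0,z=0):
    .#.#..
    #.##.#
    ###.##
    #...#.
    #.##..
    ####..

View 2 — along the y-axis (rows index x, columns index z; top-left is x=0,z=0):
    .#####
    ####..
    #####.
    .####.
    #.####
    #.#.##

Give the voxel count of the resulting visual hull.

full grid |V| = 216
step 1: project along x, AND mask (20/36) → |grid| = 120
step 2: project along y, AND mask (27/36) → |grid| = 92

voxel count = 92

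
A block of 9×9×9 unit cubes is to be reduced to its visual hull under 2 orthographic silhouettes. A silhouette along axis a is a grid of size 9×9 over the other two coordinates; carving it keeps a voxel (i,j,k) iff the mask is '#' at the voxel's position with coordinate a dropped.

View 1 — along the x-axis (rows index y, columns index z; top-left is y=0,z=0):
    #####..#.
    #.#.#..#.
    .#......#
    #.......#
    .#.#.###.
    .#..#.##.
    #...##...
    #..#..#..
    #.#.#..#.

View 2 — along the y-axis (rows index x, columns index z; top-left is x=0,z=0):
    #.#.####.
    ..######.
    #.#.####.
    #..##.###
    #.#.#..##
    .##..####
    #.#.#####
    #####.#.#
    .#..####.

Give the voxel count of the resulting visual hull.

204 voxels

full grid |V| = 729
V1 x: intersect with YZ mask (33 set) -- 297 left
V2 y: intersect with XZ mask (54 set) -- 204 left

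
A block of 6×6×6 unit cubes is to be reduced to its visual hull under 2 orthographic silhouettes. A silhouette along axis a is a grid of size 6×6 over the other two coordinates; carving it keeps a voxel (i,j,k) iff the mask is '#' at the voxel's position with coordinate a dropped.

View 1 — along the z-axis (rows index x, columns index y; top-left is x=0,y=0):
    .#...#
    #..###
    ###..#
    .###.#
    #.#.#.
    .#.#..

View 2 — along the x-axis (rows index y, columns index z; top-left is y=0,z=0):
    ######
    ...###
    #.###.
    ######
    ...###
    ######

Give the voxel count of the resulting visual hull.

initial block: 6^3 = 216
carve view 1 (along z, XY-mask fill 19/36): 114 voxels remain
carve view 2 (along x, YZ-mask fill 28/36): 90 voxels remain

|visual hull| = 90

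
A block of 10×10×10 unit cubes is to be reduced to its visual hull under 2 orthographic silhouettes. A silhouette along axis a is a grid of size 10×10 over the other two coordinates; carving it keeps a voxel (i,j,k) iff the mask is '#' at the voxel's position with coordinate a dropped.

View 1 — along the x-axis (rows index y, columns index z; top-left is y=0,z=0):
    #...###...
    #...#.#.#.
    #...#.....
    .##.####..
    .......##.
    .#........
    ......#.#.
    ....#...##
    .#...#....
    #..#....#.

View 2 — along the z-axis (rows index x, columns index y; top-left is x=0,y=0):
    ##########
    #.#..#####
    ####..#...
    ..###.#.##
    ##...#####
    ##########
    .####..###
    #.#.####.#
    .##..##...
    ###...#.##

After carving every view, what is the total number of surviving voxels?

194 voxels

full grid |V| = 1000
  1. axis=0 (YZ plane), |mask|=29  ⇒  voxels=290
  2. axis=2 (XY plane), |mask|=69  ⇒  voxels=194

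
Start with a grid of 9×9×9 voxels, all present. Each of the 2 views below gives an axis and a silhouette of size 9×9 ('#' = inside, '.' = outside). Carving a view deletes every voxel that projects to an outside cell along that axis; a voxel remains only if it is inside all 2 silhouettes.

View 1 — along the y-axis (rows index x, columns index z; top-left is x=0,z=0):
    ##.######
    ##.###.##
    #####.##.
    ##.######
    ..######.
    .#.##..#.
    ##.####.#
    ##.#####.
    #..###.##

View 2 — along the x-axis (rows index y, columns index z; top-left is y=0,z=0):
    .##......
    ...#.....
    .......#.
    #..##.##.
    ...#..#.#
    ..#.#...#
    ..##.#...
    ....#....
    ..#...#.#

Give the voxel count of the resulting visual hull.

remaining voxels: 141

initial block: 9^3 = 729
[1] y-view keeps 60 columns → grid now 540
[2] x-view keeps 22 columns → grid now 141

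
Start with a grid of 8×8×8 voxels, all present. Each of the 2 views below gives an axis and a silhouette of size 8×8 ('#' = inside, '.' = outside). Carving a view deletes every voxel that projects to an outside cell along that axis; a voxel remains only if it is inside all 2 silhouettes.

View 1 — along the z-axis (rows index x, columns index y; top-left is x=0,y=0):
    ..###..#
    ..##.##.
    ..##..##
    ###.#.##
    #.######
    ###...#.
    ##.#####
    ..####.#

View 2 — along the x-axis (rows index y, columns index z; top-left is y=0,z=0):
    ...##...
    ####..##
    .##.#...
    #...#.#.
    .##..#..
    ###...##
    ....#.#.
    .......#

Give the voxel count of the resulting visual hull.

remaining voxels: 118

initial block: 8^3 = 512
after view 1 [z-axis, 41 of 64 cells solid] → remaining = 328
after view 2 [x-axis, 25 of 64 cells solid] → remaining = 118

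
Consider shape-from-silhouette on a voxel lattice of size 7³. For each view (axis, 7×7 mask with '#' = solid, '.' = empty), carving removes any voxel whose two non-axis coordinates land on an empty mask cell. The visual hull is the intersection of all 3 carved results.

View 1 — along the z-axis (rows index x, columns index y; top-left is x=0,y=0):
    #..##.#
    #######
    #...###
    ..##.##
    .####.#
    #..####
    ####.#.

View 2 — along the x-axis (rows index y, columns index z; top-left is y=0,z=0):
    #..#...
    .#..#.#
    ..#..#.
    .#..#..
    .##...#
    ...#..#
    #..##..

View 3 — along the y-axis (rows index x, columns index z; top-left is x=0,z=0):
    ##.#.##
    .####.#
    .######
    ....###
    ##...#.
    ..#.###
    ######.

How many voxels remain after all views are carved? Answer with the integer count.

start: 7×7×7 = 343 voxels
V1 z: intersect with XY mask (34 set) -- 238 left
V2 x: intersect with YZ mask (17 set) -- 82 left
V3 y: intersect with XZ mask (32 set) -- 52 left

voxel count = 52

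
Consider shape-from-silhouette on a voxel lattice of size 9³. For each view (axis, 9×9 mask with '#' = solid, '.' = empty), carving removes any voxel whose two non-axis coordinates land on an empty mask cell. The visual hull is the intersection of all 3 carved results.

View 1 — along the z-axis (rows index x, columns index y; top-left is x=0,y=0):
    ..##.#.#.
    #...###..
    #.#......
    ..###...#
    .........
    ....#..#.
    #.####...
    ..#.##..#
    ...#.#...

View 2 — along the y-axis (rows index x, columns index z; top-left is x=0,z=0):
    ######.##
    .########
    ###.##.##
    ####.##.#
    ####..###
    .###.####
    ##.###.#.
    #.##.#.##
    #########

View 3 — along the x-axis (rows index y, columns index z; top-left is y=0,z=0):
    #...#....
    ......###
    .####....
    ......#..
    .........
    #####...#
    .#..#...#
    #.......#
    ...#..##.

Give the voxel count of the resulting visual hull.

57 voxels

full grid |V| = 729
step 1: project along z, AND mask (27/81) → |grid| = 243
step 2: project along y, AND mask (65/81) → |grid| = 192
step 3: project along x, AND mask (24/81) → |grid| = 57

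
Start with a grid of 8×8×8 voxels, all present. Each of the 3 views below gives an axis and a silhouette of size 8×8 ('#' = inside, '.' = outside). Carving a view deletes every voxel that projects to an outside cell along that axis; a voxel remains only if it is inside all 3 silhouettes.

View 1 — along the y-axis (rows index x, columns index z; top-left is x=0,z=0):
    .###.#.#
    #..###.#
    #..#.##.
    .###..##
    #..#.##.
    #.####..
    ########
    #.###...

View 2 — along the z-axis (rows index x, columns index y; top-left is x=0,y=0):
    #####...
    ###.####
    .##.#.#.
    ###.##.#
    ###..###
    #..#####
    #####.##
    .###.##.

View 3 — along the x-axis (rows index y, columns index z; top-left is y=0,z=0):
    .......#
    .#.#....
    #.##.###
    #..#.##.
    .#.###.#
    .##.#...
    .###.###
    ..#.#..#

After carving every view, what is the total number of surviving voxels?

full grid |V| = 512
carve view 1 (along y, XZ-mask fill 40/64): 320 voxels remain
carve view 2 (along z, XY-mask fill 46/64): 236 voxels remain
carve view 3 (along x, YZ-mask fill 30/64): 111 voxels remain

remaining voxels: 111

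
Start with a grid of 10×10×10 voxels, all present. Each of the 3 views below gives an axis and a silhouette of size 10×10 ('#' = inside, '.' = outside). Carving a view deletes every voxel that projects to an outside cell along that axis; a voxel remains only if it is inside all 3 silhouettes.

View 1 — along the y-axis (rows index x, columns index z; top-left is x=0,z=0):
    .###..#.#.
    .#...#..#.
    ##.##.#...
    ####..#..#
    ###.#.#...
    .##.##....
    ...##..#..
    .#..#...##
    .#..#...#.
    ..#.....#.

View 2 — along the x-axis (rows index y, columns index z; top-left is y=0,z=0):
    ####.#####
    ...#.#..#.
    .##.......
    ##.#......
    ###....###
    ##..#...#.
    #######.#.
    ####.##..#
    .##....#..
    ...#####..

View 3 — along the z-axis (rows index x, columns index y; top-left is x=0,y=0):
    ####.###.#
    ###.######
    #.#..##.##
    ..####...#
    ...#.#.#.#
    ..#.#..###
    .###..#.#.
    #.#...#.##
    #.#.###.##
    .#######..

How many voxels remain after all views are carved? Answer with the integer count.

128 voxels

initial block: 10^3 = 1000
[1] y-view keeps 40 columns → grid now 400
[2] x-view keeps 50 columns → grid now 215
[3] z-view keeps 61 columns → grid now 128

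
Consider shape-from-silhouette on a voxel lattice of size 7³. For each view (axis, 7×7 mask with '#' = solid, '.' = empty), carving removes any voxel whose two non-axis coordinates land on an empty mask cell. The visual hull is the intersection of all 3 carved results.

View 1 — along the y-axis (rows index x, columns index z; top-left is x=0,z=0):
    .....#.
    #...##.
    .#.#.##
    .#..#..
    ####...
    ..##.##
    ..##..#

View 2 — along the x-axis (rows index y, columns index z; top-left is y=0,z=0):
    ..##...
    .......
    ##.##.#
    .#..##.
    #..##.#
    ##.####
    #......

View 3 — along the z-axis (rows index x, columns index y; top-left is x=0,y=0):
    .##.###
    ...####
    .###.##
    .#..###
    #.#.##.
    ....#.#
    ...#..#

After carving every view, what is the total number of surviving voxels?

voxel count = 33

start: 7×7×7 = 343 voxels
  1. axis=1 (XZ plane), |mask|=21  ⇒  voxels=147
  2. axis=0 (YZ plane), |mask|=21  ⇒  voxels=61
  3. axis=2 (XY plane), |mask|=26  ⇒  voxels=33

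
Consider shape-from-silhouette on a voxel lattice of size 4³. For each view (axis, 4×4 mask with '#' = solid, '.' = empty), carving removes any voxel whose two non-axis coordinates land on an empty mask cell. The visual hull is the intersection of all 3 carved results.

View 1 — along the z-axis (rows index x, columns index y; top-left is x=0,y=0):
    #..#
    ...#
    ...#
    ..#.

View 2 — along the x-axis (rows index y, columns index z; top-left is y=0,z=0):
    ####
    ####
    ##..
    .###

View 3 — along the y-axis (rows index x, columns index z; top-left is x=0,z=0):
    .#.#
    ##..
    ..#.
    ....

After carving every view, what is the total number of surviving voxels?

before carving: 64 voxels (4×4×4)
  1. axis=2 (XY plane), |mask|=5  ⇒  voxels=20
  2. axis=0 (YZ plane), |mask|=13  ⇒  voxels=15
  3. axis=1 (XZ plane), |mask|=5  ⇒  voxels=6

voxel count = 6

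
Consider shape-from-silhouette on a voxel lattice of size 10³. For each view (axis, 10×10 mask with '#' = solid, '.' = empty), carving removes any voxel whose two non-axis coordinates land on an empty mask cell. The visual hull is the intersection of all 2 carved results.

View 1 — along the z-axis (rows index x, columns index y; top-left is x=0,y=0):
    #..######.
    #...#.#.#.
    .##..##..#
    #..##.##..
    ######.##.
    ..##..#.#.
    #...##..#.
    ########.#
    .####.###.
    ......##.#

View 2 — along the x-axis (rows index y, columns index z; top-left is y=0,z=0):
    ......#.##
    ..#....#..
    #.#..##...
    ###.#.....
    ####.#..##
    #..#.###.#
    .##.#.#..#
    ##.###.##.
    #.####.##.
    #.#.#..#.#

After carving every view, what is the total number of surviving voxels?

remaining voxels: 288

initial block: 10^3 = 1000
  1. axis=2 (XY plane), |mask|=56  ⇒  voxels=560
  2. axis=0 (YZ plane), |mask|=50  ⇒  voxels=288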